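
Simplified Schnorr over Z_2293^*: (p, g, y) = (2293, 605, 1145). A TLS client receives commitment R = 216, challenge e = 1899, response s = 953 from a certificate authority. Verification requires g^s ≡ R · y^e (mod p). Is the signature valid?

g^s mod p:
605^2 = 366025 ≡ 1438
605^4 ≡ 1438^2 = 2067844 ≡ 1851
605^8 ≡ 1851^2 = 3426201 ≡ 459
605^16 ≡ 459^2 = 210681 ≡ 2018
605^32 ≡ 2018^2 = 4072324 ≡ 2249
605^64 ≡ 2249^2 = 5058001 ≡ 1936
605^128 ≡ 1936^2 = 3748096 ≡ 1334
605^256 ≡ 1334^2 = 1779556 ≡ 188
605^512 ≡ 188^2 = 35344 ≡ 949
953 = 512 + 256 + 128 + 32 + 16 + 8 + 1, so 605^953 ≡ 949·188·1334·2249·2018·459·605 ≡ 1005 (mod 2293)
R · y^e mod p:
1145^2 = 1311025 ≡ 1722
1145^4 ≡ 1722^2 = 2965284 ≡ 435
1145^8 ≡ 435^2 = 189225 ≡ 1199
1145^16 ≡ 1199^2 = 1437601 ≡ 2183
1145^32 ≡ 2183^2 = 4765489 ≡ 635
1145^64 ≡ 635^2 = 403225 ≡ 1950
1145^128 ≡ 1950^2 = 3802500 ≡ 706
1145^256 ≡ 706^2 = 498436 ≡ 855
1145^512 ≡ 855^2 = 731025 ≡ 1851
1145^1024 ≡ 1851^2 = 3426201 ≡ 459
1899 = 1024 + 512 + 256 + 64 + 32 + 8 + 2 + 1, so 1145^1899 ≡ 459·1851·855·1950·635·1199·1722·1145 ≡ 880 (mod 2293)
216·880 = 190080 ≡ 2054 (mod 2293)
1005 ≠ 2054; the check fails.

invalid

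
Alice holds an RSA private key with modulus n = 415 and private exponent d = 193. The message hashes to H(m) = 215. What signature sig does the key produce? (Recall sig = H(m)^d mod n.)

25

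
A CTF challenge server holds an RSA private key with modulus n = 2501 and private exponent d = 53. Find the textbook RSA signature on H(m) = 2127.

(H(m))^2 ≡ 2127^2 = 4524129 ≡ 2321
(H(m))^4 ≡ 2321^2 = 5387041 ≡ 2388
(H(m))^8 ≡ 2388^2 = 5702544 ≡ 264
(H(m))^16 ≡ 264^2 = 69696 ≡ 2169
(H(m))^32 ≡ 2169^2 = 4704561 ≡ 180
53 = 32 + 16 + 4 + 1, so (H(m))^53 ≡ 180·2169·2388·2127 ≡ 207 (mod 2501)

207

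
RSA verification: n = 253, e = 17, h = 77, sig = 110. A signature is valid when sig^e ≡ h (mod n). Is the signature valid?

Squares mod 253: sig^1≡110, sig^2≡209, sig^4≡165, sig^8≡154, sig^16≡187
17 = 16 + 1, so sig^17 ≡ 187·110 ≡ 77 (mod 253)
Since 77 equals the digest 77, verification succeeds.

valid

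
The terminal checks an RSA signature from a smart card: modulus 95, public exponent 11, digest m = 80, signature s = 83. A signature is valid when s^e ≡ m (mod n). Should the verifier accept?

s^2 ≡ 83^2 = 6889 ≡ 49
s^4 ≡ 49^2 = 2401 ≡ 26
s^8 ≡ 26^2 = 676 ≡ 11
11 = 8 + 2 + 1, so s^11 ≡ 11·49·83 ≡ 87 (mod 95)
s^11 mod 95 = 87, but m = 80.

reject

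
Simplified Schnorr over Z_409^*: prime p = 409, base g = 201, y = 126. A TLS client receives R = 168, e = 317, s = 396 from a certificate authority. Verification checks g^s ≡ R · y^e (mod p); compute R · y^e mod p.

403

126^2 = 15876 ≡ 334
126^4 ≡ 334^2 = 111556 ≡ 308
126^8 ≡ 308^2 = 94864 ≡ 385
126^16 ≡ 385^2 = 148225 ≡ 167
126^32 ≡ 167^2 = 27889 ≡ 77
126^64 ≡ 77^2 = 5929 ≡ 203
126^128 ≡ 203^2 = 41209 ≡ 309
126^256 ≡ 309^2 = 95481 ≡ 184
317 = 256 + 32 + 16 + 8 + 4 + 1, so 126^317 ≡ 184·77·167·385·308·126 ≡ 73 (mod 409)
R · y^e ≡ 168·73 = 12264 ≡ 403 (mod 409)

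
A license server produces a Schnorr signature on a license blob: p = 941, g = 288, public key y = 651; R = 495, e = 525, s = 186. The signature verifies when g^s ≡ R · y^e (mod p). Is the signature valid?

g^s mod p:
288^2 = 82944 ≡ 136
288^4 ≡ 136^2 = 18496 ≡ 617
288^8 ≡ 617^2 = 380689 ≡ 525
288^16 ≡ 525^2 = 275625 ≡ 853
288^32 ≡ 853^2 = 727609 ≡ 216
288^64 ≡ 216^2 = 46656 ≡ 547
288^128 ≡ 547^2 = 299209 ≡ 912
186 = 128 + 32 + 16 + 8 + 2, so 288^186 ≡ 912·216·853·525·136 ≡ 861 (mod 941)
R · y^e mod p:
651^2 = 423801 ≡ 351
651^4 ≡ 351^2 = 123201 ≡ 871
651^8 ≡ 871^2 = 758641 ≡ 195
651^16 ≡ 195^2 = 38025 ≡ 385
651^32 ≡ 385^2 = 148225 ≡ 488
651^64 ≡ 488^2 = 238144 ≡ 71
651^128 ≡ 71^2 = 5041 ≡ 336
651^256 ≡ 336^2 = 112896 ≡ 917
651^512 ≡ 917^2 = 840889 ≡ 576
525 = 512 + 8 + 4 + 1, so 651^525 ≡ 576·195·871·651 ≡ 304 (mod 941)
495·304 = 150480 ≡ 861 (mod 941)
861 ≡ 861 (mod 941); signature holds.

valid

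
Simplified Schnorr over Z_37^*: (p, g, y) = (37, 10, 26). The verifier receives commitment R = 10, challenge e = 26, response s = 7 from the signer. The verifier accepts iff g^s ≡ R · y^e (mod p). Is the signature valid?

invalid

g^s mod p:
10^2 = 100 ≡ 26
10^4 ≡ 26^2 = 676 ≡ 10
7 = 4 + 2 + 1, so 10^7 ≡ 10·26·10 ≡ 10 (mod 37)
R · y^e mod p:
26^2 = 676 ≡ 10
26^4 ≡ 10^2 = 100 ≡ 26
26^8 ≡ 26^2 = 676 ≡ 10
26^16 ≡ 10^2 = 100 ≡ 26
26 = 16 + 8 + 2, so 26^26 ≡ 26·10·10 ≡ 10 (mod 37)
10·10 = 100 ≡ 26 (mod 37)
10 ≠ 26; the check fails.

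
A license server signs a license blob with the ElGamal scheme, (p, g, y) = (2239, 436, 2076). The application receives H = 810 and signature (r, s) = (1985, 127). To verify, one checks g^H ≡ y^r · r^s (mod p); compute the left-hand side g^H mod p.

436^2 = 190096 ≡ 2020
436^4 ≡ 2020^2 = 4080400 ≡ 942
436^8 ≡ 942^2 = 887364 ≡ 720
436^16 ≡ 720^2 = 518400 ≡ 1191
436^32 ≡ 1191^2 = 1418481 ≡ 1194
436^64 ≡ 1194^2 = 1425636 ≡ 1632
436^128 ≡ 1632^2 = 2663424 ≡ 1253
436^256 ≡ 1253^2 = 1570009 ≡ 470
436^512 ≡ 470^2 = 220900 ≡ 1478
810 = 512 + 256 + 32 + 8 + 2, so 436^810 ≡ 1478·470·1194·720·2020 ≡ 552 (mod 2239)

552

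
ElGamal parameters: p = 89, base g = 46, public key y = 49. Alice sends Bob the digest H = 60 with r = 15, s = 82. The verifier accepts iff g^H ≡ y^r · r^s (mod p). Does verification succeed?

passes

Left side g^H mod p:
46^2 = 2116 ≡ 69
46^4 ≡ 69^2 = 4761 ≡ 44
46^8 ≡ 44^2 = 1936 ≡ 67
46^16 ≡ 67^2 = 4489 ≡ 39
46^32 ≡ 39^2 = 1521 ≡ 8
60 = 32 + 16 + 8 + 4, so 46^60 ≡ 8·39·67·44 ≡ 50 (mod 89)
Right side y^r · r^s mod p:
49^2 = 2401 ≡ 87
49^4 ≡ 87^2 = 7569 ≡ 4
49^8 ≡ 4^2 = 16
15 = 8 + 4 + 2 + 1, so 49^15 ≡ 16·4·87·49 ≡ 47 (mod 89)
15^2 = 225 ≡ 47
15^4 ≡ 47^2 = 2209 ≡ 73
15^8 ≡ 73^2 = 5329 ≡ 78
15^16 ≡ 78^2 = 6084 ≡ 32
15^32 ≡ 32^2 = 1024 ≡ 45
15^64 ≡ 45^2 = 2025 ≡ 67
82 = 64 + 16 + 2, so 15^82 ≡ 67·32·47 ≡ 20 (mod 89)
47·20 = 940 ≡ 50 (mod 89)
50 ≡ 50 (mod 89), so the signature is genuine.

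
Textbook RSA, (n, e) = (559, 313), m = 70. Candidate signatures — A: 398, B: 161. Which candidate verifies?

B

Candidate A: 398^2 = 158404 ≡ 207; 398^4 ≡ 207^2 = 42849 ≡ 365; 398^8 ≡ 365^2 = 133225 ≡ 183; 398^16 ≡ 183^2 = 33489 ≡ 508; 398^32 ≡ 508^2 = 258064 ≡ 365; 398^64 ≡ 365^2 = 133225 ≡ 183; 398^128 ≡ 183^2 = 33489 ≡ 508; 398^256 ≡ 508^2 = 258064 ≡ 365; 313 = 256 + 32 + 16 + 8 + 1, so 398^313 ≡ 365·365·508·183·398 ≡ 489 (mod 559)
Candidate B: 161^2 = 25921 ≡ 207; 161^4 ≡ 207^2 = 42849 ≡ 365; 161^8 ≡ 365^2 = 133225 ≡ 183; 161^16 ≡ 183^2 = 33489 ≡ 508; 161^32 ≡ 508^2 = 258064 ≡ 365; 161^64 ≡ 365^2 = 133225 ≡ 183; 161^128 ≡ 183^2 = 33489 ≡ 508; 161^256 ≡ 508^2 = 258064 ≡ 365; 313 = 256 + 32 + 16 + 8 + 1, so 161^313 ≡ 365·365·508·183·161 ≡ 70 (mod 559)
  → matches m = 70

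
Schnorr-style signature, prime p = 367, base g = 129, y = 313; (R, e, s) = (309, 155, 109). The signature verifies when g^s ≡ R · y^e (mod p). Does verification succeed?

g^s mod p:
129^2 = 16641 ≡ 126
129^4 ≡ 126^2 = 15876 ≡ 95
129^8 ≡ 95^2 = 9025 ≡ 217
129^16 ≡ 217^2 = 47089 ≡ 113
129^32 ≡ 113^2 = 12769 ≡ 291
129^64 ≡ 291^2 = 84681 ≡ 271
109 = 64 + 32 + 8 + 4 + 1, so 129^109 ≡ 271·291·217·95·129 ≡ 237 (mod 367)
R · y^e mod p:
313^2 = 97969 ≡ 347
313^4 ≡ 347^2 = 120409 ≡ 33
313^8 ≡ 33^2 = 1089 ≡ 355
313^16 ≡ 355^2 = 126025 ≡ 144
313^32 ≡ 144^2 = 20736 ≡ 184
313^64 ≡ 184^2 = 33856 ≡ 92
313^128 ≡ 92^2 = 8464 ≡ 23
155 = 128 + 16 + 8 + 2 + 1, so 313^155 ≡ 23·144·355·347·313 ≡ 66 (mod 367)
309·66 = 20394 ≡ 209 (mod 367)
237 ≠ 209; the check fails.

fails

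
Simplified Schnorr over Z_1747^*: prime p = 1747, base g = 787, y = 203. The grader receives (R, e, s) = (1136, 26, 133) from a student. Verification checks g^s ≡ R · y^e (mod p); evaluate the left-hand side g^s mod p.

1508

787^133 mod 1747 = 1508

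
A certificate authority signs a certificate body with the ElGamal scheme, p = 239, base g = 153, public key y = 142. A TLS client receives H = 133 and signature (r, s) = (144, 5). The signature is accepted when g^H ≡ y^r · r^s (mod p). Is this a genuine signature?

Left side g^H mod p:
153^133 mod 239 = 216
Right side y^r · r^s mod p:
142^144 mod 239 = 16
144^5 mod 239 = 133
16·133 = 2128 ≡ 216 (mod 239)
216 ≡ 216 (mod 239), so the signature is genuine.

genuine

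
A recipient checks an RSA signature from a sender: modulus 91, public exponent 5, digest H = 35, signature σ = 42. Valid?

yes

Squares mod 91: σ^1≡42, σ^2≡35, σ^4≡42
5 = 4 + 1, so σ^5 ≡ 42·42 ≡ 35 (mod 91)
35 = H, so the signature checks out.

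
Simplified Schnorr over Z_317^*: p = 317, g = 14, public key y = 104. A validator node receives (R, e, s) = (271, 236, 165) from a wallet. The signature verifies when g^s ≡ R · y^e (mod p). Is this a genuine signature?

genuine

g^s mod p:
Squares mod 317: 14^1≡14, 14^2≡196, 14^4≡59, 14^8≡311, 14^16≡36, 14^32≡28, 14^64≡150, 14^128≡310
165 = 128 + 32 + 4 + 1, so 14^165 ≡ 310·28·59·14 ≡ 91 (mod 317)
R · y^e mod p:
Squares mod 317: 104^1≡104, 104^2≡38, 104^4≡176, 104^8≡227, 104^16≡175, 104^32≡193, 104^64≡160, 104^128≡240
236 = 128 + 64 + 32 + 8 + 4, so 104^236 ≡ 240·160·193·227·176 ≡ 253 (mod 317)
271·253 = 68563 ≡ 91 (mod 317)
91 ≡ 91 (mod 317); signature holds.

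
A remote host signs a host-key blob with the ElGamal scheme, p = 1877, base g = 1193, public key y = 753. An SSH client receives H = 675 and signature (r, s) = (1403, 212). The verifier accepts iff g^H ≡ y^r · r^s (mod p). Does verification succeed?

fails

Left side g^H mod p:
Squares mod 1877: 1193^1≡1193, 1193^2≡483, 1193^4≡541, 1193^8≡1746, 1193^16≡268, 1193^32≡498, 1193^64≡240, 1193^128≡1290, 1193^256≡1078, 1193^512≡221
675 = 512 + 128 + 32 + 2 + 1, so 1193^675 ≡ 221·1290·498·483·1193 ≡ 1045 (mod 1877)
Right side y^r · r^s mod p:
Squares mod 1877: 753^1≡753, 753^2≡155, 753^4≡1501, 753^8≡601, 753^16≡817, 753^32≡1154, 753^64≡923, 753^128≡1648, 753^256≡1762, 753^512≡86, 753^1024≡1765
1403 = 1024 + 256 + 64 + 32 + 16 + 8 + 2 + 1, so 753^1403 ≡ 1765·1762·923·1154·817·601·155·753 ≡ 1253 (mod 1877)
Squares mod 1877: 1403^1≡1403, 1403^2≡1313, 1403^4≡883, 1403^8≡734, 1403^16≡57, 1403^32≡1372, 1403^64≡1630, 1403^128≡945
212 = 128 + 64 + 16 + 4, so 1403^212 ≡ 945·1630·57·883 ≡ 1245 (mod 1877)
1253·1245 = 1559985 ≡ 198 (mod 1877)
1045 ≠ 198, so verification fails.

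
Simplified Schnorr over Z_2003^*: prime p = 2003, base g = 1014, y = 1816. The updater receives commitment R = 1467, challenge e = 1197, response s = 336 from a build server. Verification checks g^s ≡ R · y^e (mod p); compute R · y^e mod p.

Squares mod 2003: 1816^1≡1816, 1816^2≡918, 1816^4≡1464, 1816^8≡86, 1816^16≡1387, 1816^32≡889, 1816^64≡1139, 1816^128≡1380, 1816^256≡1550, 1816^512≡903, 1816^1024≡188
1197 = 1024 + 128 + 32 + 8 + 4 + 1, so 1816^1197 ≡ 188·1380·889·86·1464·1816 ≡ 67 (mod 2003)
R · y^e ≡ 1467·67 = 98289 ≡ 142 (mod 2003)

142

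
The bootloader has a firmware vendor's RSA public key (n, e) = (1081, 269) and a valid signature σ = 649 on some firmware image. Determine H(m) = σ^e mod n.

480

Squares mod 1081: σ^1≡649, σ^2≡692, σ^4≡1062, σ^8≡361, σ^16≡601, σ^32≡147, σ^64≡1070, σ^128≡121, σ^256≡588
269 = 256 + 8 + 4 + 1, so σ^269 ≡ 588·361·1062·649 ≡ 480 (mod 1081)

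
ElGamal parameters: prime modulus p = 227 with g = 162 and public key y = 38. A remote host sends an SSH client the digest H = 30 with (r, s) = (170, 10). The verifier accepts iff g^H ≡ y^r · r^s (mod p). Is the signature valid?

Left side g^H mod p:
Squares mod 227: 162^1≡162, 162^2≡139, 162^4≡26, 162^8≡222, 162^16≡25
30 = 16 + 8 + 4 + 2, so 162^30 ≡ 25·222·26·139 ≡ 207 (mod 227)
Right side y^r · r^s mod p:
Squares mod 227: 38^1≡38, 38^2≡82, 38^4≡141, 38^8≡132, 38^16≡172, 38^32≡74, 38^64≡28, 38^128≡103
170 = 128 + 32 + 8 + 2, so 38^170 ≡ 103·74·132·82 ≡ 102 (mod 227)
Squares mod 227: 170^1≡170, 170^2≡71, 170^4≡47, 170^8≡166
10 = 8 + 2, so 170^10 ≡ 166·71 ≡ 209 (mod 227)
102·209 = 21318 ≡ 207 (mod 227)
207 ≡ 207 (mod 227), so the signature is genuine.

valid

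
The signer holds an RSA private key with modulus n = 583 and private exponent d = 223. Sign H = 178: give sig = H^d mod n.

H^2 ≡ 178^2 = 31684 ≡ 202
H^4 ≡ 202^2 = 40804 ≡ 577
H^8 ≡ 577^2 = 332929 ≡ 36
H^16 ≡ 36^2 = 1296 ≡ 130
H^32 ≡ 130^2 = 16900 ≡ 576
H^64 ≡ 576^2 = 331776 ≡ 49
H^128 ≡ 49^2 = 2401 ≡ 69
223 = 128 + 64 + 16 + 8 + 4 + 2 + 1, so H^223 ≡ 69·49·130·36·577·202·178 ≡ 283 (mod 583)

283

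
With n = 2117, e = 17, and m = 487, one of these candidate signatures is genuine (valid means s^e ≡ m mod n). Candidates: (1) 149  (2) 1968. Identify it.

2

Candidate 1: 149^2 = 22201 ≡ 1031; 149^4 ≡ 1031^2 = 1062961 ≡ 227; 149^8 ≡ 227^2 = 51529 ≡ 721; 149^16 ≡ 721^2 = 519841 ≡ 1176; 17 = 16 + 1, so 149^17 ≡ 1176·149 ≡ 1630 (mod 2117)
Candidate 2: 1968^2 = 3873024 ≡ 1031; 1968^4 ≡ 1031^2 = 1062961 ≡ 227; 1968^8 ≡ 227^2 = 51529 ≡ 721; 1968^16 ≡ 721^2 = 519841 ≡ 1176; 17 = 16 + 1, so 1968^17 ≡ 1176·1968 ≡ 487 (mod 2117)
  → matches m = 487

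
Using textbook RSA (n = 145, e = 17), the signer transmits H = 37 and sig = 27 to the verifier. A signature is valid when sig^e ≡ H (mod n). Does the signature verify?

verifies

sig^2 ≡ 27^2 = 729 ≡ 4
sig^4 ≡ 4^2 = 16
sig^8 ≡ 16^2 = 256 ≡ 111
sig^16 ≡ 111^2 = 12321 ≡ 141
17 = 16 + 1, so sig^17 ≡ 141·27 ≡ 37 (mod 145)
Since 37 equals the digest 37, verification succeeds.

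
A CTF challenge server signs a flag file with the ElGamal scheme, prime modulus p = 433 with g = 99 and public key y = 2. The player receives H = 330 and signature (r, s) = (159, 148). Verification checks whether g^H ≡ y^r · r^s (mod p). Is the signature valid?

invalid

Left side g^H mod p:
99^2 = 9801 ≡ 275
99^4 ≡ 275^2 = 75625 ≡ 283
99^8 ≡ 283^2 = 80089 ≡ 417
99^16 ≡ 417^2 = 173889 ≡ 256
99^32 ≡ 256^2 = 65536 ≡ 153
99^64 ≡ 153^2 = 23409 ≡ 27
99^128 ≡ 27^2 = 729 ≡ 296
99^256 ≡ 296^2 = 87616 ≡ 150
330 = 256 + 64 + 8 + 2, so 99^330 ≡ 150·27·417·275 ≡ 115 (mod 433)
Right side y^r · r^s mod p:
2^2 = 4
2^4 ≡ 4^2 = 16
2^8 ≡ 16^2 = 256
2^16 ≡ 256^2 = 65536 ≡ 153
2^32 ≡ 153^2 = 23409 ≡ 27
2^64 ≡ 27^2 = 729 ≡ 296
2^128 ≡ 296^2 = 87616 ≡ 150
159 = 128 + 16 + 8 + 4 + 2 + 1, so 2^159 ≡ 150·153·256·16·4·2 ≡ 293 (mod 433)
159^2 = 25281 ≡ 167
159^4 ≡ 167^2 = 27889 ≡ 177
159^8 ≡ 177^2 = 31329 ≡ 153
159^16 ≡ 153^2 = 23409 ≡ 27
159^32 ≡ 27^2 = 729 ≡ 296
159^64 ≡ 296^2 = 87616 ≡ 150
159^128 ≡ 150^2 = 22500 ≡ 417
148 = 128 + 16 + 4, so 159^148 ≡ 417·27·177 ≡ 177 (mod 433)
293·177 = 51861 ≡ 334 (mod 433)
115 ≠ 334, so verification fails.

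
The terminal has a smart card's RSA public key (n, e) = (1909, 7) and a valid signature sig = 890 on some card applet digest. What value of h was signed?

1881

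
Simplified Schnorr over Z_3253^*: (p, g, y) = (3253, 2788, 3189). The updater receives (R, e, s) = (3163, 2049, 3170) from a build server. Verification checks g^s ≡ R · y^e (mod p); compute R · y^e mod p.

774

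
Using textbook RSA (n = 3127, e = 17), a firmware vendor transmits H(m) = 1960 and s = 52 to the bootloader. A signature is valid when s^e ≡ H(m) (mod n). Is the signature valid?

valid

s^2 ≡ 52^2 = 2704
s^4 ≡ 2704^2 = 7311616 ≡ 690
s^8 ≡ 690^2 = 476100 ≡ 796
s^16 ≡ 796^2 = 633616 ≡ 1962
17 = 16 + 1, so s^17 ≡ 1962·52 ≡ 1960 (mod 3127)
1960 = H(m), so the signature checks out.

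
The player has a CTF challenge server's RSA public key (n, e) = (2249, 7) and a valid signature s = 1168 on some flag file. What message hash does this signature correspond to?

s^2 ≡ 1168^2 = 1364224 ≡ 1330
s^4 ≡ 1330^2 = 1768900 ≡ 1186
7 = 4 + 2 + 1, so s^7 ≡ 1186·1330·1168 ≡ 1289 (mod 2249)

1289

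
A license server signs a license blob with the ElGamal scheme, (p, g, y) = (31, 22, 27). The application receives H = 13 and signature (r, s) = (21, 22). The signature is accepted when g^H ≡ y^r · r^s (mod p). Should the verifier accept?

accept

Left side g^H mod p:
22^2 = 484 ≡ 19
22^4 ≡ 19^2 = 361 ≡ 20
22^8 ≡ 20^2 = 400 ≡ 28
13 = 8 + 4 + 1, so 22^13 ≡ 28·20·22 ≡ 13 (mod 31)
Right side y^r · r^s mod p:
27^2 = 729 ≡ 16
27^4 ≡ 16^2 = 256 ≡ 8
27^8 ≡ 8^2 = 64 ≡ 2
27^16 ≡ 2^2 = 4
21 = 16 + 4 + 1, so 27^21 ≡ 4·8·27 ≡ 27 (mod 31)
21^2 = 441 ≡ 7
21^4 ≡ 7^2 = 49 ≡ 18
21^8 ≡ 18^2 = 324 ≡ 14
21^16 ≡ 14^2 = 196 ≡ 10
22 = 16 + 4 + 2, so 21^22 ≡ 10·18·7 ≡ 20 (mod 31)
27·20 = 540 ≡ 13 (mod 31)
13 ≡ 13 (mod 31), so the signature is genuine.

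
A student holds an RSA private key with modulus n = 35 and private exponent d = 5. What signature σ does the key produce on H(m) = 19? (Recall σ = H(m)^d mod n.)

24

(H(m))^5 mod 35 = 24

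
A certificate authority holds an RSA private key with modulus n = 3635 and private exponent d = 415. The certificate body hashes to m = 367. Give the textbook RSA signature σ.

268

m^2 ≡ 367^2 = 134689 ≡ 194
m^4 ≡ 194^2 = 37636 ≡ 1286
m^8 ≡ 1286^2 = 1653796 ≡ 3506
m^16 ≡ 3506^2 = 12292036 ≡ 2101
m^32 ≡ 2101^2 = 4414201 ≡ 1311
m^64 ≡ 1311^2 = 1718721 ≡ 3001
m^128 ≡ 3001^2 = 9006001 ≡ 2106
m^256 ≡ 2106^2 = 4435236 ≡ 536
415 = 256 + 128 + 16 + 8 + 4 + 2 + 1, so m^415 ≡ 536·2106·2101·3506·1286·194·367 ≡ 268 (mod 3635)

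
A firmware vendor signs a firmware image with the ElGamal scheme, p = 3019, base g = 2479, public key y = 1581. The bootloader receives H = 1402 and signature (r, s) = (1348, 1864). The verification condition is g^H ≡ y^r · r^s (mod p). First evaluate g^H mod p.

887

2479^2 = 6145441 ≡ 1776
2479^4 ≡ 1776^2 = 3154176 ≡ 2340
2479^8 ≡ 2340^2 = 5475600 ≡ 2153
2479^16 ≡ 2153^2 = 4635409 ≡ 1244
2479^32 ≡ 1244^2 = 1547536 ≡ 1808
2479^64 ≡ 1808^2 = 3268864 ≡ 2306
2479^128 ≡ 2306^2 = 5317636 ≡ 1177
2479^256 ≡ 1177^2 = 1385329 ≡ 2627
2479^512 ≡ 2627^2 = 6901129 ≡ 2714
2479^1024 ≡ 2714^2 = 7365796 ≡ 2455
1402 = 1024 + 256 + 64 + 32 + 16 + 8 + 2, so 2479^1402 ≡ 2455·2627·2306·1808·1244·2153·1776 ≡ 887 (mod 3019)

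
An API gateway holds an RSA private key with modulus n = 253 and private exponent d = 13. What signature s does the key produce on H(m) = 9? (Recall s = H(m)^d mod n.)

(H(m))^13 mod 253 = 58

58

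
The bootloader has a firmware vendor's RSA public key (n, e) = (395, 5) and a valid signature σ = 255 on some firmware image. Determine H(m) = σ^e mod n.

125

Squares mod 395: σ^1≡255, σ^2≡245, σ^4≡380
5 = 4 + 1, so σ^5 ≡ 380·255 ≡ 125 (mod 395)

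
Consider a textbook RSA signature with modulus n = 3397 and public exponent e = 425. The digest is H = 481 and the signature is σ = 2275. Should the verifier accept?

σ^2 ≡ 2275^2 = 5175625 ≡ 1994
σ^4 ≡ 1994^2 = 3976036 ≡ 1546
σ^8 ≡ 1546^2 = 2390116 ≡ 2025
σ^16 ≡ 2025^2 = 4100625 ≡ 446
σ^32 ≡ 446^2 = 198916 ≡ 1890
σ^64 ≡ 1890^2 = 3572100 ≡ 1853
σ^128 ≡ 1853^2 = 3433609 ≡ 2639
σ^256 ≡ 2639^2 = 6964321 ≡ 471
425 = 256 + 128 + 32 + 8 + 1, so σ^425 ≡ 471·2639·1890·2025·2275 ≡ 481 (mod 3397)
σ^425 mod 3397 = 481 matches H.

accept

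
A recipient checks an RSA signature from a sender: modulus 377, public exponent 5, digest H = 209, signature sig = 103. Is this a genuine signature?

sig^5 mod 377 = 168
The recovered value 168 does not match the digest 209.

forged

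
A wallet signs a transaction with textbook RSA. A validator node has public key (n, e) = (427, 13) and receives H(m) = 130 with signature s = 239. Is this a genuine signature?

forged

s^2 ≡ 239^2 = 57121 ≡ 330
s^4 ≡ 330^2 = 108900 ≡ 15
s^8 ≡ 15^2 = 225
13 = 8 + 4 + 1, so s^13 ≡ 225·15·239 ≡ 22 (mod 427)
s^13 mod 427 = 22, but H(m) = 130.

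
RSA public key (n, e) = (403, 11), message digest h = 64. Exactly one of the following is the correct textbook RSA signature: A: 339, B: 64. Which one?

B

Candidate A: Squares mod 403: 339^1≡339, 339^2≡66, 339^4≡326, 339^8≡287; 11 = 8 + 2 + 1, so 339^11 ≡ 287·66·339 ≡ 339 (mod 403)
Candidate B: Squares mod 403: 64^1≡64, 64^2≡66, 64^4≡326, 64^8≡287; 11 = 8 + 2 + 1, so 64^11 ≡ 287·66·64 ≡ 64 (mod 403)
  → matches h = 64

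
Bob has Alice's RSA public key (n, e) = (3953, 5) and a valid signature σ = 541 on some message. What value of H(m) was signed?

3594

σ^5 mod 3953 = 3594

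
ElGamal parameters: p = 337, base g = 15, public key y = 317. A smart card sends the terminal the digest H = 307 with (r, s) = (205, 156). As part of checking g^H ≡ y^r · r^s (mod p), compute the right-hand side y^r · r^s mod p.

130

317^2 = 100489 ≡ 63
317^4 ≡ 63^2 = 3969 ≡ 262
317^8 ≡ 262^2 = 68644 ≡ 233
317^16 ≡ 233^2 = 54289 ≡ 32
317^32 ≡ 32^2 = 1024 ≡ 13
317^64 ≡ 13^2 = 169
317^128 ≡ 169^2 = 28561 ≡ 253
205 = 128 + 64 + 8 + 4 + 1, so 317^205 ≡ 253·169·233·262·317 ≡ 46 (mod 337)
205^2 = 42025 ≡ 237
205^4 ≡ 237^2 = 56169 ≡ 227
205^8 ≡ 227^2 = 51529 ≡ 305
205^16 ≡ 305^2 = 93025 ≡ 13
205^32 ≡ 13^2 = 169
205^64 ≡ 169^2 = 28561 ≡ 253
205^128 ≡ 253^2 = 64009 ≡ 316
156 = 128 + 16 + 8 + 4, so 205^156 ≡ 316·13·305·227 ≡ 164 (mod 337)
y^r · r^s ≡ 46·164 = 7544 ≡ 130 (mod 337)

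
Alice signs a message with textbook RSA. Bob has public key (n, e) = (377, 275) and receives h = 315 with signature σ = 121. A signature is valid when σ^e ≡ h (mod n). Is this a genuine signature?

Squares mod 377: σ^1≡121, σ^2≡315, σ^4≡74, σ^8≡198, σ^16≡373, σ^32≡16, σ^64≡256, σ^128≡315, σ^256≡74
275 = 256 + 16 + 2 + 1, so σ^275 ≡ 74·373·315·121 ≡ 62 (mod 377)
62 ≠ 315, so verification fails.

forged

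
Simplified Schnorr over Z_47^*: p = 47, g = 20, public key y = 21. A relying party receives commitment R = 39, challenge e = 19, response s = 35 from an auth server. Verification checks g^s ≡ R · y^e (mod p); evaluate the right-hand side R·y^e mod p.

21^2 = 441 ≡ 18
21^4 ≡ 18^2 = 324 ≡ 42
21^8 ≡ 42^2 = 1764 ≡ 25
21^16 ≡ 25^2 = 625 ≡ 14
19 = 16 + 2 + 1, so 21^19 ≡ 14·18·21 ≡ 28 (mod 47)
R · y^e ≡ 39·28 = 1092 ≡ 11 (mod 47)

11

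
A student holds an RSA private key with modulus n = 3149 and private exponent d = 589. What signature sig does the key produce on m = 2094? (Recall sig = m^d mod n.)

Squares mod 3149: m^1≡2094, m^2≡1428, m^4≡1781, m^8≡918, m^16≡1941, m^32≡1277, m^64≡2696, m^128≡524, m^256≡613, m^512≡1038
589 = 512 + 64 + 8 + 4 + 1, so m^589 ≡ 1038·2696·918·1781·2094 ≡ 2297 (mod 3149)

2297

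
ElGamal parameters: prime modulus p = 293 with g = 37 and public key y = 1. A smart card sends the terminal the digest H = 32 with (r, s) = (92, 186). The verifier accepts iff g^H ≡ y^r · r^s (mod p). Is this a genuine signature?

forged

Left side g^H mod p:
37^2 = 1369 ≡ 197
37^4 ≡ 197^2 = 38809 ≡ 133
37^8 ≡ 133^2 = 17689 ≡ 109
37^16 ≡ 109^2 = 11881 ≡ 161
37^32 ≡ 161^2 = 25921 ≡ 137
Right side y^r · r^s mod p:
1^2 = 1
1^4 ≡ 1^2 = 1
1^8 ≡ 1^2 = 1
1^16 ≡ 1^2 = 1
1^32 ≡ 1^2 = 1
1^64 ≡ 1^2 = 1
92 = 64 + 16 + 8 + 4, so 1^92 ≡ 1·1·1·1 ≡ 1 (mod 293)
92^2 = 8464 ≡ 260
92^4 ≡ 260^2 = 67600 ≡ 210
92^8 ≡ 210^2 = 44100 ≡ 150
92^16 ≡ 150^2 = 22500 ≡ 232
92^32 ≡ 232^2 = 53824 ≡ 205
92^64 ≡ 205^2 = 42025 ≡ 126
92^128 ≡ 126^2 = 15876 ≡ 54
186 = 128 + 32 + 16 + 8 + 2, so 92^186 ≡ 54·205·232·150·260 ≡ 15 (mod 293)
1·15 = 15 ≡ 15 (mod 293)
137 ≠ 15, so verification fails.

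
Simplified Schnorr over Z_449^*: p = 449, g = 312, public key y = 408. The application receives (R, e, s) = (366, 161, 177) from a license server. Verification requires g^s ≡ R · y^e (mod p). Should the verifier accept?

g^s mod p:
Squares mod 449: 312^1≡312, 312^2≡360, 312^4≡288, 312^8≡328, 312^16≡273, 312^32≡444, 312^64≡25, 312^128≡176
177 = 128 + 32 + 16 + 1, so 312^177 ≡ 176·444·273·312 ≡ 282 (mod 449)
R · y^e mod p:
Squares mod 449: 408^1≡408, 408^2≡334, 408^4≡204, 408^8≡308, 408^16≡125, 408^32≡359, 408^64≡18, 408^128≡324
161 = 128 + 32 + 1, so 408^161 ≡ 324·359·408 ≡ 322 (mod 449)
366·322 = 117852 ≡ 214 (mod 449)
282 ≠ 214; the check fails.

reject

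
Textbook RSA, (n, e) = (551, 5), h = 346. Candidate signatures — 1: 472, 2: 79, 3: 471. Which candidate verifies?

Candidate 1: Squares mod 551: 472^1≡472, 472^2≡180, 472^4≡442; 5 = 4 + 1, so 472^5 ≡ 442·472 ≡ 346 (mod 551)
  → matches h = 346
Candidate 2: Squares mod 551: 79^1≡79, 79^2≡180, 79^4≡442; 5 = 4 + 1, so 79^5 ≡ 442·79 ≡ 205 (mod 551)
Candidate 3: Squares mod 551: 471^1≡471, 471^2≡339, 471^4≡313; 5 = 4 + 1, so 471^5 ≡ 313·471 ≡ 306 (mod 551)

1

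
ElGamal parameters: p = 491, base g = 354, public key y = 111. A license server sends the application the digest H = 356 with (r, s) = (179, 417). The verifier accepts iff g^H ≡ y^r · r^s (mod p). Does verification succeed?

fails

Left side g^H mod p:
354^2 = 125316 ≡ 111
354^4 ≡ 111^2 = 12321 ≡ 46
354^8 ≡ 46^2 = 2116 ≡ 152
354^16 ≡ 152^2 = 23104 ≡ 27
354^32 ≡ 27^2 = 729 ≡ 238
354^64 ≡ 238^2 = 56644 ≡ 179
354^128 ≡ 179^2 = 32041 ≡ 126
354^256 ≡ 126^2 = 15876 ≡ 164
356 = 256 + 64 + 32 + 4, so 354^356 ≡ 164·179·238·46 ≡ 37 (mod 491)
Right side y^r · r^s mod p:
111^2 = 12321 ≡ 46
111^4 ≡ 46^2 = 2116 ≡ 152
111^8 ≡ 152^2 = 23104 ≡ 27
111^16 ≡ 27^2 = 729 ≡ 238
111^32 ≡ 238^2 = 56644 ≡ 179
111^64 ≡ 179^2 = 32041 ≡ 126
111^128 ≡ 126^2 = 15876 ≡ 164
179 = 128 + 32 + 16 + 2 + 1, so 111^179 ≡ 164·179·238·46·111 ≡ 179 (mod 491)
179^2 = 32041 ≡ 126
179^4 ≡ 126^2 = 15876 ≡ 164
179^8 ≡ 164^2 = 26896 ≡ 382
179^16 ≡ 382^2 = 145924 ≡ 97
179^32 ≡ 97^2 = 9409 ≡ 80
179^64 ≡ 80^2 = 6400 ≡ 17
179^128 ≡ 17^2 = 289
179^256 ≡ 289^2 = 83521 ≡ 51
417 = 256 + 128 + 32 + 1, so 179^417 ≡ 51·289·80·179 ≡ 238 (mod 491)
179·238 = 42602 ≡ 376 (mod 491)
37 ≠ 376, so verification fails.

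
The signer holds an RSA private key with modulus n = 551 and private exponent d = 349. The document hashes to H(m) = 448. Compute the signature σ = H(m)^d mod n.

(H(m))^349 mod 551 = 125

125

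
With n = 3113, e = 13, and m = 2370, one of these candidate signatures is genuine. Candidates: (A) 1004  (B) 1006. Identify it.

A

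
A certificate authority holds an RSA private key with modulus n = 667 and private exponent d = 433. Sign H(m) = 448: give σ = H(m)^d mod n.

Squares mod 667: (H(m))^1≡448, (H(m))^2≡604, (H(m))^4≡634, (H(m))^8≡422, (H(m))^16≡662, (H(m))^32≡25, (H(m))^64≡625, (H(m))^128≡430, (H(m))^256≡141
433 = 256 + 128 + 32 + 16 + 1, so (H(m))^433 ≡ 141·430·25·662·448 ≡ 125 (mod 667)

125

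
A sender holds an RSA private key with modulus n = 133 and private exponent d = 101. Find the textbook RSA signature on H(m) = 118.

111

(H(m))^2 ≡ 118^2 = 13924 ≡ 92
(H(m))^4 ≡ 92^2 = 8464 ≡ 85
(H(m))^8 ≡ 85^2 = 7225 ≡ 43
(H(m))^16 ≡ 43^2 = 1849 ≡ 120
(H(m))^32 ≡ 120^2 = 14400 ≡ 36
(H(m))^64 ≡ 36^2 = 1296 ≡ 99
101 = 64 + 32 + 4 + 1, so (H(m))^101 ≡ 99·36·85·118 ≡ 111 (mod 133)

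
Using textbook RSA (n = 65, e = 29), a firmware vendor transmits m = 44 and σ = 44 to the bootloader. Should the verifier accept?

accept

σ^2 ≡ 44^2 = 1936 ≡ 51
σ^4 ≡ 51^2 = 2601 ≡ 1
σ^8 ≡ 1^2 = 1
σ^16 ≡ 1^2 = 1
29 = 16 + 8 + 4 + 1, so σ^29 ≡ 1·1·1·44 ≡ 44 (mod 65)
44 = m, so the signature checks out.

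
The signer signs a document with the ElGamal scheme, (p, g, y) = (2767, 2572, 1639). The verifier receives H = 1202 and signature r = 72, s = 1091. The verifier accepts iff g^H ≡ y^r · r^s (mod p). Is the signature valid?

invalid

Left side g^H mod p:
2572^1202 mod 2767 = 1159
Right side y^r · r^s mod p:
1639^72 mod 2767 = 2357
72^1091 mod 2767 = 737
2357·737 = 1737109 ≡ 2200 (mod 2767)
1159 ≠ 2200, so verification fails.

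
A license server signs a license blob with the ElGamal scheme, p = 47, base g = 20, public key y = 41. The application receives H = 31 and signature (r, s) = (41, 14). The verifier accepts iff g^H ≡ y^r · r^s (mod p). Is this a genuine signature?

genuine

Left side g^H mod p:
Squares mod 47: 20^1≡20, 20^2≡24, 20^4≡12, 20^8≡3, 20^16≡9
31 = 16 + 8 + 4 + 2 + 1, so 20^31 ≡ 9·3·12·24·20 ≡ 44 (mod 47)
Right side y^r · r^s mod p:
Squares mod 47: 41^1≡41, 41^2≡36, 41^4≡27, 41^8≡24, 41^16≡12, 41^32≡3
41 = 32 + 8 + 1, so 41^41 ≡ 3·24·41 ≡ 38 (mod 47)
Squares mod 47: 41^1≡41, 41^2≡36, 41^4≡27, 41^8≡24
14 = 8 + 4 + 2, so 41^14 ≡ 24·27·36 ≡ 16 (mod 47)
38·16 = 608 ≡ 44 (mod 47)
44 ≡ 44 (mod 47), so the signature is genuine.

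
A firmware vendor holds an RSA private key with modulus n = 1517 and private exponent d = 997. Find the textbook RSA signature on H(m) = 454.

1268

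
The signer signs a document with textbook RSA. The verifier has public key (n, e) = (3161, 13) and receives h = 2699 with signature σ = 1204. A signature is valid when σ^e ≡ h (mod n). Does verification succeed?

fails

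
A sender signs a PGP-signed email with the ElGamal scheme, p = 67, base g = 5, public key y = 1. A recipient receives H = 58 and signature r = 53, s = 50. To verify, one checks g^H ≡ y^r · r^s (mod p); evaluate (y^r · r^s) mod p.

1^2 = 1
1^4 ≡ 1^2 = 1
1^8 ≡ 1^2 = 1
1^16 ≡ 1^2 = 1
1^32 ≡ 1^2 = 1
53 = 32 + 16 + 4 + 1, so 1^53 ≡ 1·1·1·1 ≡ 1 (mod 67)
53^2 = 2809 ≡ 62
53^4 ≡ 62^2 = 3844 ≡ 25
53^8 ≡ 25^2 = 625 ≡ 22
53^16 ≡ 22^2 = 484 ≡ 15
53^32 ≡ 15^2 = 225 ≡ 24
50 = 32 + 16 + 2, so 53^50 ≡ 24·15·62 ≡ 9 (mod 67)
y^r · r^s ≡ 1·9 = 9 ≡ 9 (mod 67)

9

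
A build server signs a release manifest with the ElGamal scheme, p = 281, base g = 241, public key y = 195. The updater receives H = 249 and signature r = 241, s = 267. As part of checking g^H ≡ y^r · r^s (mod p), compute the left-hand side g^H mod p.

Squares mod 281: 241^1≡241, 241^2≡195, 241^4≡90, 241^8≡232, 241^16≡153, 241^32≡86, 241^64≡90, 241^128≡232
249 = 128 + 64 + 32 + 16 + 8 + 1, so 241^249 ≡ 232·90·86·153·232·241 ≡ 274 (mod 281)

274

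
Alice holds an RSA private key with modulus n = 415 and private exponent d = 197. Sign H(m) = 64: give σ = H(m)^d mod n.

59

(H(m))^2 ≡ 64^2 = 4096 ≡ 361
(H(m))^4 ≡ 361^2 = 130321 ≡ 11
(H(m))^8 ≡ 11^2 = 121
(H(m))^16 ≡ 121^2 = 14641 ≡ 116
(H(m))^32 ≡ 116^2 = 13456 ≡ 176
(H(m))^64 ≡ 176^2 = 30976 ≡ 266
(H(m))^128 ≡ 266^2 = 70756 ≡ 206
197 = 128 + 64 + 4 + 1, so (H(m))^197 ≡ 206·266·11·64 ≡ 59 (mod 415)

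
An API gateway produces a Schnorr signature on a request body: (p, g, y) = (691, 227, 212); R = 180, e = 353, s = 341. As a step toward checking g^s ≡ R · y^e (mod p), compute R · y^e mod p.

642

Squares mod 691: 212^1≡212, 212^2≡29, 212^4≡150, 212^8≡388, 212^16≡597, 212^32≡544, 212^64≡188, 212^128≡103, 212^256≡244
353 = 256 + 64 + 32 + 1, so 212^353 ≡ 244·188·544·212 ≡ 303 (mod 691)
R · y^e ≡ 180·303 = 54540 ≡ 642 (mod 691)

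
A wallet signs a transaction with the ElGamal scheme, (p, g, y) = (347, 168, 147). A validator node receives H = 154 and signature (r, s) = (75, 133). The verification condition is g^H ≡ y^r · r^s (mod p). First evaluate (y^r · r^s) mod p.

212

Squares mod 347: 147^1≡147, 147^2≡95, 147^4≡3, 147^8≡9, 147^16≡81, 147^32≡315, 147^64≡330
75 = 64 + 8 + 2 + 1, so 147^75 ≡ 330·9·95·147 ≡ 181 (mod 347)
Squares mod 347: 75^1≡75, 75^2≡73, 75^4≡124, 75^8≡108, 75^16≡213, 75^32≡259, 75^64≡110, 75^128≡302
133 = 128 + 4 + 1, so 75^133 ≡ 302·124·75 ≡ 329 (mod 347)
y^r · r^s ≡ 181·329 = 59549 ≡ 212 (mod 347)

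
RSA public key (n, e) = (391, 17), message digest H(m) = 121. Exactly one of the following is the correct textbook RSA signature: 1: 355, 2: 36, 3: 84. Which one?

Candidate 1: Squares mod 391: 355^1≡355, 355^2≡123, 355^4≡271, 355^8≡324, 355^16≡188; 17 = 16 + 1, so 355^17 ≡ 188·355 ≡ 270 (mod 391)
Candidate 2: Squares mod 391: 36^1≡36, 36^2≡123, 36^4≡271, 36^8≡324, 36^16≡188; 17 = 16 + 1, so 36^17 ≡ 188·36 ≡ 121 (mod 391)
  → matches H(m) = 121
Candidate 3: Squares mod 391: 84^1≡84, 84^2≡18, 84^4≡324, 84^8≡188, 84^16≡154; 17 = 16 + 1, so 84^17 ≡ 154·84 ≡ 33 (mod 391)

2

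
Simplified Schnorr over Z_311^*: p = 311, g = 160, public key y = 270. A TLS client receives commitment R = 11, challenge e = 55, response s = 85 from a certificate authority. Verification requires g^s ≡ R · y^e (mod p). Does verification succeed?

g^s mod p:
160^2 = 25600 ≡ 98
160^4 ≡ 98^2 = 9604 ≡ 274
160^8 ≡ 274^2 = 75076 ≡ 125
160^16 ≡ 125^2 = 15625 ≡ 75
160^32 ≡ 75^2 = 5625 ≡ 27
160^64 ≡ 27^2 = 729 ≡ 107
85 = 64 + 16 + 4 + 1, so 160^85 ≡ 107·75·274·160 ≡ 49 (mod 311)
R · y^e mod p:
270^2 = 72900 ≡ 126
270^4 ≡ 126^2 = 15876 ≡ 15
270^8 ≡ 15^2 = 225
270^16 ≡ 225^2 = 50625 ≡ 243
270^32 ≡ 243^2 = 59049 ≡ 270
55 = 32 + 16 + 4 + 2 + 1, so 270^55 ≡ 270·243·15·126·270 ≡ 250 (mod 311)
11·250 = 2750 ≡ 262 (mod 311)
49 ≠ 262; the check fails.

fails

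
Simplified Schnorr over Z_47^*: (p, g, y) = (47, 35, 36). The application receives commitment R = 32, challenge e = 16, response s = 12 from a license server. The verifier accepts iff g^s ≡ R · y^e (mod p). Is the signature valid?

invalid

g^s mod p:
Squares mod 47: 35^1≡35, 35^2≡3, 35^4≡9, 35^8≡34
12 = 8 + 4, so 35^12 ≡ 34·9 ≡ 24 (mod 47)
R · y^e mod p:
Squares mod 47: 36^1≡36, 36^2≡27, 36^4≡24, 36^8≡12, 36^16≡3
36^16 ≡ 3 (mod 47)
32·3 = 96 ≡ 2 (mod 47)
24 ≠ 2; the check fails.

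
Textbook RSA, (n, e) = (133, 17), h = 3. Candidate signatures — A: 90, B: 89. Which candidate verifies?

B

Candidate A: Squares mod 133: 90^1≡90, 90^2≡120, 90^4≡36, 90^8≡99, 90^16≡92; 17 = 16 + 1, so 90^17 ≡ 92·90 ≡ 34 (mod 133)
Candidate B: Squares mod 133: 89^1≡89, 89^2≡74, 89^4≡23, 89^8≡130, 89^16≡9; 17 = 16 + 1, so 89^17 ≡ 9·89 ≡ 3 (mod 133)
  → matches h = 3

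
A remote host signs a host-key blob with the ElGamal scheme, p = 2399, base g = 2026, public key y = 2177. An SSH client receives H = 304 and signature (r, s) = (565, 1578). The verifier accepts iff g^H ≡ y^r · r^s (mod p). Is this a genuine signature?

Left side g^H mod p:
2026^2 = 4104676 ≡ 2386
2026^4 ≡ 2386^2 = 5692996 ≡ 169
2026^8 ≡ 169^2 = 28561 ≡ 2172
2026^16 ≡ 2172^2 = 4717584 ≡ 1150
2026^32 ≡ 1150^2 = 1322500 ≡ 651
2026^64 ≡ 651^2 = 423801 ≡ 1577
2026^128 ≡ 1577^2 = 2486929 ≡ 1565
2026^256 ≡ 1565^2 = 2449225 ≡ 2245
304 = 256 + 32 + 16, so 2026^304 ≡ 2245·651·1150 ≡ 1441 (mod 2399)
Right side y^r · r^s mod p:
2177^2 = 4739329 ≡ 1304
2177^4 ≡ 1304^2 = 1700416 ≡ 1924
2177^8 ≡ 1924^2 = 3701776 ≡ 119
2177^16 ≡ 119^2 = 14161 ≡ 2166
2177^32 ≡ 2166^2 = 4691556 ≡ 1511
2177^64 ≡ 1511^2 = 2283121 ≡ 1672
2177^128 ≡ 1672^2 = 2795584 ≡ 749
2177^256 ≡ 749^2 = 561001 ≡ 2034
2177^512 ≡ 2034^2 = 4137156 ≡ 1280
565 = 512 + 32 + 16 + 4 + 1, so 2177^565 ≡ 1280·1511·2166·1924·2177 ≡ 1031 (mod 2399)
565^2 = 319225 ≡ 158
565^4 ≡ 158^2 = 24964 ≡ 974
565^8 ≡ 974^2 = 948676 ≡ 1071
565^16 ≡ 1071^2 = 1147041 ≡ 319
565^32 ≡ 319^2 = 101761 ≡ 1003
565^64 ≡ 1003^2 = 1006009 ≡ 828
565^128 ≡ 828^2 = 685584 ≡ 1869
565^256 ≡ 1869^2 = 3493161 ≡ 217
565^512 ≡ 217^2 = 47089 ≡ 1508
565^1024 ≡ 1508^2 = 2274064 ≡ 2211
1578 = 1024 + 512 + 32 + 8 + 2, so 565^1578 ≡ 2211·1508·1003·1071·158 ≡ 1344 (mod 2399)
1031·1344 = 1385664 ≡ 1441 (mod 2399)
1441 ≡ 1441 (mod 2399), so the signature is genuine.

genuine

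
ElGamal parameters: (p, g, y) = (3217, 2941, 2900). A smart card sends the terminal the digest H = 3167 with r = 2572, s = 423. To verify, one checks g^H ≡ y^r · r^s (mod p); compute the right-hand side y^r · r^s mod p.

711

2900^2572 mod 3217 = 1633
2572^423 mod 3217 = 1736
y^r · r^s ≡ 1633·1736 = 2834888 ≡ 711 (mod 3217)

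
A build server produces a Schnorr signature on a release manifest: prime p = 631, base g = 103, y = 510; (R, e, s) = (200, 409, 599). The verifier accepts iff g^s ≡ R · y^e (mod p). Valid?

yes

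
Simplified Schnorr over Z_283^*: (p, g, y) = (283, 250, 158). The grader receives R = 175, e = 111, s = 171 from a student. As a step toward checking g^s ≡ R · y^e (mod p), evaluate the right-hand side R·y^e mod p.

61

Squares mod 283: 158^1≡158, 158^2≡60, 158^4≡204, 158^8≡15, 158^16≡225, 158^32≡251, 158^64≡175
111 = 64 + 32 + 8 + 4 + 2 + 1, so 158^111 ≡ 175·251·15·204·60·158 ≡ 175 (mod 283)
R · y^e ≡ 175·175 = 30625 ≡ 61 (mod 283)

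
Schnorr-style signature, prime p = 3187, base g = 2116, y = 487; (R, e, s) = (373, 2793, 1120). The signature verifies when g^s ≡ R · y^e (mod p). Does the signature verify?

does not verify

g^s mod p:
2116^2 = 4477456 ≡ 2908
2116^4 ≡ 2908^2 = 8456464 ≡ 1353
2116^8 ≡ 1353^2 = 1830609 ≡ 1271
2116^16 ≡ 1271^2 = 1615441 ≡ 2819
2116^32 ≡ 2819^2 = 7946761 ≡ 1570
2116^64 ≡ 1570^2 = 2464900 ≡ 1349
2116^128 ≡ 1349^2 = 1819801 ≡ 24
2116^256 ≡ 24^2 = 576
2116^512 ≡ 576^2 = 331776 ≡ 328
2116^1024 ≡ 328^2 = 107584 ≡ 2413
1120 = 1024 + 64 + 32, so 2116^1120 ≡ 2413·1349·1570 ≡ 248 (mod 3187)
R · y^e mod p:
487^2 = 237169 ≡ 1331
487^4 ≡ 1331^2 = 1771561 ≡ 2776
487^8 ≡ 2776^2 = 7706176 ≡ 10
487^16 ≡ 10^2 = 100
487^32 ≡ 100^2 = 10000 ≡ 439
487^64 ≡ 439^2 = 192721 ≡ 1501
487^128 ≡ 1501^2 = 2253001 ≡ 2979
487^256 ≡ 2979^2 = 8874441 ≡ 1833
487^512 ≡ 1833^2 = 3359889 ≡ 791
487^1024 ≡ 791^2 = 625681 ≡ 1029
487^2048 ≡ 1029^2 = 1058841 ≡ 757
2793 = 2048 + 512 + 128 + 64 + 32 + 8 + 1, so 487^2793 ≡ 757·791·2979·1501·439·10·487 ≡ 1023 (mod 3187)
373·1023 = 381579 ≡ 2326 (mod 3187)
248 ≠ 2326; the check fails.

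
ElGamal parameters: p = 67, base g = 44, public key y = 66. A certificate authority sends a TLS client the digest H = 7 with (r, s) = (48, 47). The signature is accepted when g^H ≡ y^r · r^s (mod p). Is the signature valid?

Left side g^H mod p:
Squares mod 67: 44^1≡44, 44^2≡60, 44^4≡49
7 = 4 + 2 + 1, so 44^7 ≡ 49·60·44 ≡ 50 (mod 67)
Right side y^r · r^s mod p:
Squares mod 67: 66^1≡66, 66^2≡1, 66^4≡1, 66^8≡1, 66^16≡1, 66^32≡1
48 = 32 + 16, so 66^48 ≡ 1·1 ≡ 1 (mod 67)
Squares mod 67: 48^1≡48, 48^2≡26, 48^4≡6, 48^8≡36, 48^16≡23, 48^32≡60
47 = 32 + 8 + 4 + 2 + 1, so 48^47 ≡ 60·36·6·26·48 ≡ 12 (mod 67)
1·12 = 12 ≡ 12 (mod 67)
50 ≠ 12, so verification fails.

invalid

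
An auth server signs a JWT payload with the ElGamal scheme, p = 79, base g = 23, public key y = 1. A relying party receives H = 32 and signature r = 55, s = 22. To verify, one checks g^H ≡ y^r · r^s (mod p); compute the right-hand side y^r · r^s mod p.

55

1^2 = 1
1^4 ≡ 1^2 = 1
1^8 ≡ 1^2 = 1
1^16 ≡ 1^2 = 1
1^32 ≡ 1^2 = 1
55 = 32 + 16 + 4 + 2 + 1, so 1^55 ≡ 1·1·1·1·1 ≡ 1 (mod 79)
55^2 = 3025 ≡ 23
55^4 ≡ 23^2 = 529 ≡ 55
55^8 ≡ 55^2 = 3025 ≡ 23
55^16 ≡ 23^2 = 529 ≡ 55
22 = 16 + 4 + 2, so 55^22 ≡ 55·55·23 ≡ 55 (mod 79)
y^r · r^s ≡ 1·55 = 55 ≡ 55 (mod 79)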